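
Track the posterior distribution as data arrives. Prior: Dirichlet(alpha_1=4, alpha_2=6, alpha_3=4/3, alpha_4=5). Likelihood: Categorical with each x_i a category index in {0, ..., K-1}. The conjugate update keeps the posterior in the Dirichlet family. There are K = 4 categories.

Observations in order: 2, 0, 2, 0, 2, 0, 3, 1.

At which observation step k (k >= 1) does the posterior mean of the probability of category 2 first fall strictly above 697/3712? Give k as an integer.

obs 1: x=2 → posterior Dirichlet(4, 6, 7/3, 5)
obs 2: x=0 → posterior Dirichlet(5, 6, 7/3, 5)
obs 3: x=2 → posterior Dirichlet(5, 6, 10/3, 5)
obs 4: x=0 → posterior Dirichlet(6, 6, 10/3, 5)
obs 5: x=2 → posterior Dirichlet(6, 6, 13/3, 5)
obs 6: x=0 → posterior Dirichlet(7, 6, 13/3, 5)
obs 7: x=3 → posterior Dirichlet(7, 6, 13/3, 6)
obs 8: x=1 → posterior Dirichlet(7, 7, 13/3, 6)

k = 5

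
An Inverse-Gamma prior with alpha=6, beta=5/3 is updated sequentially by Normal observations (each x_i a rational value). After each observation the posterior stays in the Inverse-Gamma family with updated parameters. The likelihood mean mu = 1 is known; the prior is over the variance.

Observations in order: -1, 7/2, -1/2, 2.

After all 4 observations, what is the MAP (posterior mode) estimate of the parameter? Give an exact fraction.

101/108

obs 1: x=-1 → posterior Inverse-Gamma(13/2, 11/3)
obs 2: x=7/2 → posterior Inverse-Gamma(7, 163/24)
obs 3: x=-1/2 → posterior Inverse-Gamma(15/2, 95/12)
obs 4: x=2 → posterior Inverse-Gamma(8, 101/12)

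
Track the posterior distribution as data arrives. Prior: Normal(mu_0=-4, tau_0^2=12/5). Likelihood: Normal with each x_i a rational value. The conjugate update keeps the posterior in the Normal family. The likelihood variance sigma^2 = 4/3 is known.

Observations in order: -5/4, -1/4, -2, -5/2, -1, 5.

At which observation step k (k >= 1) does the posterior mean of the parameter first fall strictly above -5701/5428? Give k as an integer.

k = 6

obs 1: x=-5/4 → posterior Normal(-125/56, 6/7)
obs 2: x=-1/4 → posterior Normal(-67/46, 12/23)
obs 3: x=-2 → posterior Normal(-103/64, 3/8)
obs 4: x=-5/2 → posterior Normal(-74/41, 12/41)
obs 5: x=-1 → posterior Normal(-83/50, 6/25)
obs 6: x=5 → posterior Normal(-38/59, 12/59)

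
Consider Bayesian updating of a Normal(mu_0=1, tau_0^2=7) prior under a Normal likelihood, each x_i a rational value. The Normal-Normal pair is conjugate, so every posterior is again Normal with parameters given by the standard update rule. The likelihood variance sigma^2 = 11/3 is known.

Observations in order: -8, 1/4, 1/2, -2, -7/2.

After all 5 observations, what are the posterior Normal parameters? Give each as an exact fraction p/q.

mu_0=-1027/464, tau_0^2=77/116

obs 1: x=-8 → posterior Normal(-157/32, 77/32)
obs 2: x=1/4 → posterior Normal(-607/212, 77/53)
obs 3: x=1/2 → posterior Normal(-565/296, 77/74)
obs 4: x=-2 → posterior Normal(-733/380, 77/95)
obs 5: x=-7/2 → posterior Normal(-1027/464, 77/116)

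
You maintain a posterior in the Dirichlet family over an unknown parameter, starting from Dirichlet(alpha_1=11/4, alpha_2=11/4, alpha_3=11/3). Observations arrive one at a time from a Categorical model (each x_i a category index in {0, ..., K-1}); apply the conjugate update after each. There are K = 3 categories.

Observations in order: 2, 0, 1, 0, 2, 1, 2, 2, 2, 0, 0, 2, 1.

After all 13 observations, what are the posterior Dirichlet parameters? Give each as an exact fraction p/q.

obs 1: x=2 → posterior Dirichlet(11/4, 11/4, 14/3)
obs 2: x=0 → posterior Dirichlet(15/4, 11/4, 14/3)
obs 3: x=1 → posterior Dirichlet(15/4, 15/4, 14/3)
obs 4: x=0 → posterior Dirichlet(19/4, 15/4, 14/3)
obs 5: x=2 → posterior Dirichlet(19/4, 15/4, 17/3)
obs 6: x=1 → posterior Dirichlet(19/4, 19/4, 17/3)
obs 7: x=2 → posterior Dirichlet(19/4, 19/4, 20/3)
obs 8: x=2 → posterior Dirichlet(19/4, 19/4, 23/3)
obs 9: x=2 → posterior Dirichlet(19/4, 19/4, 26/3)
obs 10: x=0 → posterior Dirichlet(23/4, 19/4, 26/3)
obs 11: x=0 → posterior Dirichlet(27/4, 19/4, 26/3)
obs 12: x=2 → posterior Dirichlet(27/4, 19/4, 29/3)
obs 13: x=1 → posterior Dirichlet(27/4, 23/4, 29/3)

alpha_1=27/4, alpha_2=23/4, alpha_3=29/3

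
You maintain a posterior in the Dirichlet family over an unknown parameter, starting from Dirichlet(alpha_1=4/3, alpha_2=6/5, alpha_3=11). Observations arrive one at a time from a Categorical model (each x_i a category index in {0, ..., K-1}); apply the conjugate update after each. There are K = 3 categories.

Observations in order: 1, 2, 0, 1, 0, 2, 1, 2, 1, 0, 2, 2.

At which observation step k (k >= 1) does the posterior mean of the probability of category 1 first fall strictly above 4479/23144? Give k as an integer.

obs 1: x=1 → posterior Dirichlet(4/3, 11/5, 11)
obs 2: x=2 → posterior Dirichlet(4/3, 11/5, 12)
obs 3: x=0 → posterior Dirichlet(7/3, 11/5, 12)
obs 4: x=1 → posterior Dirichlet(7/3, 16/5, 12)
obs 5: x=0 → posterior Dirichlet(10/3, 16/5, 12)
obs 6: x=2 → posterior Dirichlet(10/3, 16/5, 13)
obs 7: x=1 → posterior Dirichlet(10/3, 21/5, 13)
obs 8: x=2 → posterior Dirichlet(10/3, 21/5, 14)
obs 9: x=1 → posterior Dirichlet(10/3, 26/5, 14)
obs 10: x=0 → posterior Dirichlet(13/3, 26/5, 14)
obs 11: x=2 → posterior Dirichlet(13/3, 26/5, 15)
obs 12: x=2 → posterior Dirichlet(13/3, 26/5, 16)

k = 7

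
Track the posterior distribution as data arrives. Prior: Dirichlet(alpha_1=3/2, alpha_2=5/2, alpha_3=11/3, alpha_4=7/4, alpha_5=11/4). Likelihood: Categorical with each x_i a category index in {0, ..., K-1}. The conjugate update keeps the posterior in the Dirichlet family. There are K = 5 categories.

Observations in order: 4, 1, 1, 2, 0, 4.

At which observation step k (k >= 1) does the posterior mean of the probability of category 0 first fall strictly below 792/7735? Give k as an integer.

obs 1: x=4 → posterior Dirichlet(3/2, 5/2, 11/3, 7/4, 15/4)
obs 2: x=1 → posterior Dirichlet(3/2, 7/2, 11/3, 7/4, 15/4)
obs 3: x=1 → posterior Dirichlet(3/2, 9/2, 11/3, 7/4, 15/4)
obs 4: x=2 → posterior Dirichlet(3/2, 9/2, 14/3, 7/4, 15/4)
obs 5: x=0 → posterior Dirichlet(5/2, 9/2, 14/3, 7/4, 15/4)
obs 6: x=4 → posterior Dirichlet(5/2, 9/2, 14/3, 7/4, 19/4)

k = 3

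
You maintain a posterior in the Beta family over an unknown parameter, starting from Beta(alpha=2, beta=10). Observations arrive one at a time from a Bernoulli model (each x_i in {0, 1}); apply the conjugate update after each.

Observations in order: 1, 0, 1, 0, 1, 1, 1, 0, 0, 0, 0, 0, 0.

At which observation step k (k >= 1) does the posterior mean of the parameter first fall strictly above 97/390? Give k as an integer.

k = 3

obs 1: x=1 → posterior Beta(3, 10)
obs 2: x=0 → posterior Beta(3, 11)
obs 3: x=1 → posterior Beta(4, 11)
obs 4: x=0 → posterior Beta(4, 12)
obs 5: x=1 → posterior Beta(5, 12)
obs 6: x=1 → posterior Beta(6, 12)
obs 7: x=1 → posterior Beta(7, 12)
obs 8: x=0 → posterior Beta(7, 13)
obs 9: x=0 → posterior Beta(7, 14)
obs 10: x=0 → posterior Beta(7, 15)
obs 11: x=0 → posterior Beta(7, 16)
obs 12: x=0 → posterior Beta(7, 17)
obs 13: x=0 → posterior Beta(7, 18)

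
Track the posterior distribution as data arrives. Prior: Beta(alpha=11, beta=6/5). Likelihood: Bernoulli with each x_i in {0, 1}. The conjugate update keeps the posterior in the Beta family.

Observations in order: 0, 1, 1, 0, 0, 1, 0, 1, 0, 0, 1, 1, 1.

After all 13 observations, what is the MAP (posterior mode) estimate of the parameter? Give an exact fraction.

85/116

obs 1: x=0 → posterior Beta(11, 11/5)
obs 2: x=1 → posterior Beta(12, 11/5)
obs 3: x=1 → posterior Beta(13, 11/5)
obs 4: x=0 → posterior Beta(13, 16/5)
obs 5: x=0 → posterior Beta(13, 21/5)
obs 6: x=1 → posterior Beta(14, 21/5)
obs 7: x=0 → posterior Beta(14, 26/5)
obs 8: x=1 → posterior Beta(15, 26/5)
obs 9: x=0 → posterior Beta(15, 31/5)
obs 10: x=0 → posterior Beta(15, 36/5)
obs 11: x=1 → posterior Beta(16, 36/5)
obs 12: x=1 → posterior Beta(17, 36/5)
obs 13: x=1 → posterior Beta(18, 36/5)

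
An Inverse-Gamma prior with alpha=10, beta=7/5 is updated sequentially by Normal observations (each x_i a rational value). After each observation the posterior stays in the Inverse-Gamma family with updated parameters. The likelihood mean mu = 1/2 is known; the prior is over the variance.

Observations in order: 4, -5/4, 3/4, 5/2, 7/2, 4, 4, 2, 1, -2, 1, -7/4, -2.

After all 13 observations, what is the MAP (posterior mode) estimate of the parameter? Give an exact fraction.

obs 1: x=4 → posterior Inverse-Gamma(21/2, 301/40)
obs 2: x=-5/4 → posterior Inverse-Gamma(11, 1449/160)
obs 3: x=3/4 → posterior Inverse-Gamma(23/2, 727/80)
obs 4: x=5/2 → posterior Inverse-Gamma(12, 887/80)
obs 5: x=7/2 → posterior Inverse-Gamma(25/2, 1247/80)
obs 6: x=4 → posterior Inverse-Gamma(13, 1737/80)
obs 7: x=4 → posterior Inverse-Gamma(27/2, 2227/80)
obs 8: x=2 → posterior Inverse-Gamma(14, 2317/80)
obs 9: x=1 → posterior Inverse-Gamma(29/2, 2327/80)
obs 10: x=-2 → posterior Inverse-Gamma(15, 2577/80)
obs 11: x=1 → posterior Inverse-Gamma(31/2, 2587/80)
obs 12: x=-7/4 → posterior Inverse-Gamma(16, 5579/160)
obs 13: x=-2 → posterior Inverse-Gamma(33/2, 6079/160)

6079/2800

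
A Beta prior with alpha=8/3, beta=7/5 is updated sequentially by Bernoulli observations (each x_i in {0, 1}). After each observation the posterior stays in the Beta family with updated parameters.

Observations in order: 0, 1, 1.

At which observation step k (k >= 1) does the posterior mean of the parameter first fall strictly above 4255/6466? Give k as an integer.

obs 1: x=0 → posterior Beta(8/3, 12/5)
obs 2: x=1 → posterior Beta(11/3, 12/5)
obs 3: x=1 → posterior Beta(14/3, 12/5)

k = 3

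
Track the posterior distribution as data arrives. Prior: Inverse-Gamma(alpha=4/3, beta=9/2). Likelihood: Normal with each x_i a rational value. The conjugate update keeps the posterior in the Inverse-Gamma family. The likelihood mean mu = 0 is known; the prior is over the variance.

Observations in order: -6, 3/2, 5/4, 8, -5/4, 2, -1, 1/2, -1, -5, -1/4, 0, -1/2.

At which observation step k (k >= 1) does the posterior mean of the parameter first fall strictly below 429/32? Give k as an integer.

k = 3

obs 1: x=-6 → posterior Inverse-Gamma(11/6, 45/2)
obs 2: x=3/2 → posterior Inverse-Gamma(7/3, 189/8)
obs 3: x=5/4 → posterior Inverse-Gamma(17/6, 781/32)
obs 4: x=8 → posterior Inverse-Gamma(10/3, 1805/32)
obs 5: x=-5/4 → posterior Inverse-Gamma(23/6, 915/16)
obs 6: x=2 → posterior Inverse-Gamma(13/3, 947/16)
obs 7: x=-1 → posterior Inverse-Gamma(29/6, 955/16)
obs 8: x=1/2 → posterior Inverse-Gamma(16/3, 957/16)
obs 9: x=-1 → posterior Inverse-Gamma(35/6, 965/16)
obs 10: x=-5 → posterior Inverse-Gamma(19/3, 1165/16)
obs 11: x=-1/4 → posterior Inverse-Gamma(41/6, 2331/32)
obs 12: x=0 → posterior Inverse-Gamma(22/3, 2331/32)
obs 13: x=-1/2 → posterior Inverse-Gamma(47/6, 2335/32)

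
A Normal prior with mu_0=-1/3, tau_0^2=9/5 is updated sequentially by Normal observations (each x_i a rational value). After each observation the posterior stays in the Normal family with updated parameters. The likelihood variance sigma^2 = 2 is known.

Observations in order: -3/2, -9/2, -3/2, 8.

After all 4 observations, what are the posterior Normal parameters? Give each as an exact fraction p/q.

mu_0=7/276, tau_0^2=9/23

obs 1: x=-3/2 → posterior Normal(-101/114, 18/19)
obs 2: x=-9/2 → posterior Normal(-43/21, 9/14)
obs 3: x=-3/2 → posterior Normal(-425/222, 18/37)
obs 4: x=8 → posterior Normal(7/276, 9/23)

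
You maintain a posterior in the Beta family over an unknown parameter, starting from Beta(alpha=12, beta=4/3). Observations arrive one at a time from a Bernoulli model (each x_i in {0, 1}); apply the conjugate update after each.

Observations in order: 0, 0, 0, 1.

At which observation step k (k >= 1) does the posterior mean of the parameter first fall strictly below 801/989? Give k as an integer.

obs 1: x=0 → posterior Beta(12, 7/3)
obs 2: x=0 → posterior Beta(12, 10/3)
obs 3: x=0 → posterior Beta(12, 13/3)
obs 4: x=1 → posterior Beta(13, 13/3)

k = 2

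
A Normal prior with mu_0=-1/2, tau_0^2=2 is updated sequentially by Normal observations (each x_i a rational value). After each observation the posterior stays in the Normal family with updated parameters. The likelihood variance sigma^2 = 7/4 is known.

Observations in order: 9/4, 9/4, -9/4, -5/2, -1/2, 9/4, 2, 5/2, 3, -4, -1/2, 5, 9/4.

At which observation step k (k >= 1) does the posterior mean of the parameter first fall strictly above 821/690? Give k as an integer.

k = 2

obs 1: x=9/4 → posterior Normal(29/30, 14/15)
obs 2: x=9/4 → posterior Normal(65/46, 14/23)
obs 3: x=-9/4 → posterior Normal(29/62, 14/31)
obs 4: x=-5/2 → posterior Normal(-11/78, 14/39)
obs 5: x=-1/2 → posterior Normal(-19/94, 14/47)
obs 6: x=9/4 → posterior Normal(17/110, 14/55)
obs 7: x=2 → posterior Normal(7/18, 2/9)
obs 8: x=5/2 → posterior Normal(89/142, 14/71)
obs 9: x=3 → posterior Normal(137/158, 14/79)
obs 10: x=-4 → posterior Normal(73/174, 14/87)
obs 11: x=-1/2 → posterior Normal(13/38, 14/95)
obs 12: x=5 → posterior Normal(145/206, 14/103)
obs 13: x=9/4 → posterior Normal(181/222, 14/111)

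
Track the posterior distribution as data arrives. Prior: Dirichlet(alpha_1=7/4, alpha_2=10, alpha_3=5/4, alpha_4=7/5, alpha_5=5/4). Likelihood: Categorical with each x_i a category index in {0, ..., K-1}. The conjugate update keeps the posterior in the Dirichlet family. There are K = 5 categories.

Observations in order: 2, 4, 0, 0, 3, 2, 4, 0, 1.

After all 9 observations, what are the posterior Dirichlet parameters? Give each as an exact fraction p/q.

obs 1: x=2 → posterior Dirichlet(7/4, 10, 9/4, 7/5, 5/4)
obs 2: x=4 → posterior Dirichlet(7/4, 10, 9/4, 7/5, 9/4)
obs 3: x=0 → posterior Dirichlet(11/4, 10, 9/4, 7/5, 9/4)
obs 4: x=0 → posterior Dirichlet(15/4, 10, 9/4, 7/5, 9/4)
obs 5: x=3 → posterior Dirichlet(15/4, 10, 9/4, 12/5, 9/4)
obs 6: x=2 → posterior Dirichlet(15/4, 10, 13/4, 12/5, 9/4)
obs 7: x=4 → posterior Dirichlet(15/4, 10, 13/4, 12/5, 13/4)
obs 8: x=0 → posterior Dirichlet(19/4, 10, 13/4, 12/5, 13/4)
obs 9: x=1 → posterior Dirichlet(19/4, 11, 13/4, 12/5, 13/4)

alpha_1=19/4, alpha_2=11, alpha_3=13/4, alpha_4=12/5, alpha_5=13/4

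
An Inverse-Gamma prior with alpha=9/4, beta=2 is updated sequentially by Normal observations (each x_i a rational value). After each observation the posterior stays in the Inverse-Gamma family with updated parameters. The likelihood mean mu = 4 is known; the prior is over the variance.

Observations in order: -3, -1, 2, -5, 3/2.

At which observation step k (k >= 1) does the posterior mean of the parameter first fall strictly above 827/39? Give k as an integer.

obs 1: x=-3 → posterior Inverse-Gamma(11/4, 53/2)
obs 2: x=-1 → posterior Inverse-Gamma(13/4, 39)
obs 3: x=2 → posterior Inverse-Gamma(15/4, 41)
obs 4: x=-5 → posterior Inverse-Gamma(17/4, 163/2)
obs 5: x=3/2 → posterior Inverse-Gamma(19/4, 677/8)

k = 4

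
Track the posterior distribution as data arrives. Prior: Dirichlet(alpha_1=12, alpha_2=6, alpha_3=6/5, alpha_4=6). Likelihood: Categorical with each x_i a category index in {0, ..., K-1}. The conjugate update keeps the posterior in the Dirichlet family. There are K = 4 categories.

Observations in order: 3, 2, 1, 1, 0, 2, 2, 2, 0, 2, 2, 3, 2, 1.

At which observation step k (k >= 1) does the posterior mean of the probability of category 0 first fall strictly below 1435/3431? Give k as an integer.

k = 4

obs 1: x=3 → posterior Dirichlet(12, 6, 6/5, 7)
obs 2: x=2 → posterior Dirichlet(12, 6, 11/5, 7)
obs 3: x=1 → posterior Dirichlet(12, 7, 11/5, 7)
obs 4: x=1 → posterior Dirichlet(12, 8, 11/5, 7)
obs 5: x=0 → posterior Dirichlet(13, 8, 11/5, 7)
obs 6: x=2 → posterior Dirichlet(13, 8, 16/5, 7)
obs 7: x=2 → posterior Dirichlet(13, 8, 21/5, 7)
obs 8: x=2 → posterior Dirichlet(13, 8, 26/5, 7)
obs 9: x=0 → posterior Dirichlet(14, 8, 26/5, 7)
obs 10: x=2 → posterior Dirichlet(14, 8, 31/5, 7)
obs 11: x=2 → posterior Dirichlet(14, 8, 36/5, 7)
obs 12: x=3 → posterior Dirichlet(14, 8, 36/5, 8)
obs 13: x=2 → posterior Dirichlet(14, 8, 41/5, 8)
obs 14: x=1 → posterior Dirichlet(14, 9, 41/5, 8)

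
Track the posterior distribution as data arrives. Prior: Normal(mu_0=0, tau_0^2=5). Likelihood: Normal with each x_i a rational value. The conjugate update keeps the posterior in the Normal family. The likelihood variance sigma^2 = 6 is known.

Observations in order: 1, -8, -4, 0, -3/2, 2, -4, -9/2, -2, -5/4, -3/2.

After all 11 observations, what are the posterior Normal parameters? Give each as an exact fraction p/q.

mu_0=-475/244, tau_0^2=30/61

obs 1: x=1 → posterior Normal(5/11, 30/11)
obs 2: x=-8 → posterior Normal(-35/16, 15/8)
obs 3: x=-4 → posterior Normal(-55/21, 10/7)
obs 4: x=0 → posterior Normal(-55/26, 15/13)
obs 5: x=-3/2 → posterior Normal(-125/62, 30/31)
obs 6: x=2 → posterior Normal(-35/24, 5/6)
obs 7: x=-4 → posterior Normal(-145/82, 30/41)
obs 8: x=-9/2 → posterior Normal(-95/46, 15/23)
obs 9: x=-2 → posterior Normal(-35/17, 10/17)
obs 10: x=-5/4 → posterior Normal(-445/224, 15/28)
obs 11: x=-3/2 → posterior Normal(-475/244, 30/61)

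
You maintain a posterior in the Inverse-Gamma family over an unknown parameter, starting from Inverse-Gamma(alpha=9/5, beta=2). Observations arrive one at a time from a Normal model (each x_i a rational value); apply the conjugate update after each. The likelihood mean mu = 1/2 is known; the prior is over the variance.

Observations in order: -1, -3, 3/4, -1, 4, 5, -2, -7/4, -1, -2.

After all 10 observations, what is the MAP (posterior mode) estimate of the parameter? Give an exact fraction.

75/16

obs 1: x=-1 → posterior Inverse-Gamma(23/10, 25/8)
obs 2: x=-3 → posterior Inverse-Gamma(14/5, 37/4)
obs 3: x=3/4 → posterior Inverse-Gamma(33/10, 297/32)
obs 4: x=-1 → posterior Inverse-Gamma(19/5, 333/32)
obs 5: x=4 → posterior Inverse-Gamma(43/10, 529/32)
obs 6: x=5 → posterior Inverse-Gamma(24/5, 853/32)
obs 7: x=-2 → posterior Inverse-Gamma(53/10, 953/32)
obs 8: x=-7/4 → posterior Inverse-Gamma(29/5, 517/16)
obs 9: x=-1 → posterior Inverse-Gamma(63/10, 535/16)
obs 10: x=-2 → posterior Inverse-Gamma(34/5, 585/16)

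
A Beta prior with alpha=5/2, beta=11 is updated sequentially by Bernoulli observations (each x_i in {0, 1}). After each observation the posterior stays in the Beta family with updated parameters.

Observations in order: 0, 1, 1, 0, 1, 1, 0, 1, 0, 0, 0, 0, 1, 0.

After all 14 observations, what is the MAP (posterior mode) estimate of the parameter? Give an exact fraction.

obs 1: x=0 → posterior Beta(5/2, 12)
obs 2: x=1 → posterior Beta(7/2, 12)
obs 3: x=1 → posterior Beta(9/2, 12)
obs 4: x=0 → posterior Beta(9/2, 13)
obs 5: x=1 → posterior Beta(11/2, 13)
obs 6: x=1 → posterior Beta(13/2, 13)
obs 7: x=0 → posterior Beta(13/2, 14)
obs 8: x=1 → posterior Beta(15/2, 14)
obs 9: x=0 → posterior Beta(15/2, 15)
obs 10: x=0 → posterior Beta(15/2, 16)
obs 11: x=0 → posterior Beta(15/2, 17)
obs 12: x=0 → posterior Beta(15/2, 18)
obs 13: x=1 → posterior Beta(17/2, 18)
obs 14: x=0 → posterior Beta(17/2, 19)

5/17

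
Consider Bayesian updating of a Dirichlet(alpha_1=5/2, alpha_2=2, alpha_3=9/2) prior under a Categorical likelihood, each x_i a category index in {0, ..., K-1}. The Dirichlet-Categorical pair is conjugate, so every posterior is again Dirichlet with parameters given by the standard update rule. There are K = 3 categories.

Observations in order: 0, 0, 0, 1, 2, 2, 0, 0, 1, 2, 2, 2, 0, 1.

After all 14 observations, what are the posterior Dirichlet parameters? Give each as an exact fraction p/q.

alpha_1=17/2, alpha_2=5, alpha_3=19/2

obs 1: x=0 → posterior Dirichlet(7/2, 2, 9/2)
obs 2: x=0 → posterior Dirichlet(9/2, 2, 9/2)
obs 3: x=0 → posterior Dirichlet(11/2, 2, 9/2)
obs 4: x=1 → posterior Dirichlet(11/2, 3, 9/2)
obs 5: x=2 → posterior Dirichlet(11/2, 3, 11/2)
obs 6: x=2 → posterior Dirichlet(11/2, 3, 13/2)
obs 7: x=0 → posterior Dirichlet(13/2, 3, 13/2)
obs 8: x=0 → posterior Dirichlet(15/2, 3, 13/2)
obs 9: x=1 → posterior Dirichlet(15/2, 4, 13/2)
obs 10: x=2 → posterior Dirichlet(15/2, 4, 15/2)
obs 11: x=2 → posterior Dirichlet(15/2, 4, 17/2)
obs 12: x=2 → posterior Dirichlet(15/2, 4, 19/2)
obs 13: x=0 → posterior Dirichlet(17/2, 4, 19/2)
obs 14: x=1 → posterior Dirichlet(17/2, 5, 19/2)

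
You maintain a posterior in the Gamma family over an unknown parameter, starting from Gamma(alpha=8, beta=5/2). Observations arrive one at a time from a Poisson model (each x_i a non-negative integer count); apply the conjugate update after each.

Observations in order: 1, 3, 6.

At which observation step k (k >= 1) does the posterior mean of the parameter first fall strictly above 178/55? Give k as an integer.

k = 3

obs 1: x=1 → posterior Gamma(9, 7/2)
obs 2: x=3 → posterior Gamma(12, 9/2)
obs 3: x=6 → posterior Gamma(18, 11/2)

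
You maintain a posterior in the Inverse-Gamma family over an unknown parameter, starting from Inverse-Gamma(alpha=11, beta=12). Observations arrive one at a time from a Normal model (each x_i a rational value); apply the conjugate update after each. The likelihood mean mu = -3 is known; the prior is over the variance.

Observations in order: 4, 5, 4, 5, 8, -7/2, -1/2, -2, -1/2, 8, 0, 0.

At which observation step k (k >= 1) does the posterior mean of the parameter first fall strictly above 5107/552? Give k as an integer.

k = 4

obs 1: x=4 → posterior Inverse-Gamma(23/2, 73/2)
obs 2: x=5 → posterior Inverse-Gamma(12, 137/2)
obs 3: x=4 → posterior Inverse-Gamma(25/2, 93)
obs 4: x=5 → posterior Inverse-Gamma(13, 125)
obs 5: x=8 → posterior Inverse-Gamma(27/2, 371/2)
obs 6: x=-7/2 → posterior Inverse-Gamma(14, 1485/8)
obs 7: x=-1/2 → posterior Inverse-Gamma(29/2, 755/4)
obs 8: x=-2 → posterior Inverse-Gamma(15, 757/4)
obs 9: x=-1/2 → posterior Inverse-Gamma(31/2, 1539/8)
obs 10: x=8 → posterior Inverse-Gamma(16, 2023/8)
obs 11: x=0 → posterior Inverse-Gamma(33/2, 2059/8)
obs 12: x=0 → posterior Inverse-Gamma(17, 2095/8)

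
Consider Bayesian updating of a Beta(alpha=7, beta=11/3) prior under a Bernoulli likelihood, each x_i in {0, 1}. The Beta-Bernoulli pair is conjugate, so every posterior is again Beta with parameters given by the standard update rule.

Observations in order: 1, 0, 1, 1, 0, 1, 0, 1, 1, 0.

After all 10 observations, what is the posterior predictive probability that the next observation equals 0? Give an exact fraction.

23/62

obs 1: x=1 → posterior Beta(8, 11/3)
obs 2: x=0 → posterior Beta(8, 14/3)
obs 3: x=1 → posterior Beta(9, 14/3)
obs 4: x=1 → posterior Beta(10, 14/3)
obs 5: x=0 → posterior Beta(10, 17/3)
obs 6: x=1 → posterior Beta(11, 17/3)
obs 7: x=0 → posterior Beta(11, 20/3)
obs 8: x=1 → posterior Beta(12, 20/3)
obs 9: x=1 → posterior Beta(13, 20/3)
obs 10: x=0 → posterior Beta(13, 23/3)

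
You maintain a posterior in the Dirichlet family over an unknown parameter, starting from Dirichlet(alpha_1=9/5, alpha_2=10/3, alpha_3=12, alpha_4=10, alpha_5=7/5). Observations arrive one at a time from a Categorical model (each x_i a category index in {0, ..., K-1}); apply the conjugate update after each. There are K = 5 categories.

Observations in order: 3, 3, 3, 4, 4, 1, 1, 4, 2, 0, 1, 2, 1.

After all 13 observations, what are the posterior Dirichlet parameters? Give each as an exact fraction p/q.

obs 1: x=3 → posterior Dirichlet(9/5, 10/3, 12, 11, 7/5)
obs 2: x=3 → posterior Dirichlet(9/5, 10/3, 12, 12, 7/5)
obs 3: x=3 → posterior Dirichlet(9/5, 10/3, 12, 13, 7/5)
obs 4: x=4 → posterior Dirichlet(9/5, 10/3, 12, 13, 12/5)
obs 5: x=4 → posterior Dirichlet(9/5, 10/3, 12, 13, 17/5)
obs 6: x=1 → posterior Dirichlet(9/5, 13/3, 12, 13, 17/5)
obs 7: x=1 → posterior Dirichlet(9/5, 16/3, 12, 13, 17/5)
obs 8: x=4 → posterior Dirichlet(9/5, 16/3, 12, 13, 22/5)
obs 9: x=2 → posterior Dirichlet(9/5, 16/3, 13, 13, 22/5)
obs 10: x=0 → posterior Dirichlet(14/5, 16/3, 13, 13, 22/5)
obs 11: x=1 → posterior Dirichlet(14/5, 19/3, 13, 13, 22/5)
obs 12: x=2 → posterior Dirichlet(14/5, 19/3, 14, 13, 22/5)
obs 13: x=1 → posterior Dirichlet(14/5, 22/3, 14, 13, 22/5)

alpha_1=14/5, alpha_2=22/3, alpha_3=14, alpha_4=13, alpha_5=22/5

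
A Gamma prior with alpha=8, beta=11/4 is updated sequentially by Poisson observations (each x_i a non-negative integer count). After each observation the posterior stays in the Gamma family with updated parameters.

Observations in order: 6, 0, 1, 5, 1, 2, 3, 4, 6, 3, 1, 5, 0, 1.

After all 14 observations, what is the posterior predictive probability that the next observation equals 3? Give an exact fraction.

1105519926202005831784084519077637713886719136266712700681400058719490198983098635113972736/5148243587637365663644602985118675612341298861785407857347939003897892639121441617710757831

obs 1: x=6 → posterior Gamma(14, 15/4)
obs 2: x=0 → posterior Gamma(14, 19/4)
obs 3: x=1 → posterior Gamma(15, 23/4)
obs 4: x=5 → posterior Gamma(20, 27/4)
obs 5: x=1 → posterior Gamma(21, 31/4)
obs 6: x=2 → posterior Gamma(23, 35/4)
obs 7: x=3 → posterior Gamma(26, 39/4)
obs 8: x=4 → posterior Gamma(30, 43/4)
obs 9: x=6 → posterior Gamma(36, 47/4)
obs 10: x=3 → posterior Gamma(39, 51/4)
obs 11: x=1 → posterior Gamma(40, 55/4)
obs 12: x=5 → posterior Gamma(45, 59/4)
obs 13: x=0 → posterior Gamma(45, 63/4)
obs 14: x=1 → posterior Gamma(46, 67/4)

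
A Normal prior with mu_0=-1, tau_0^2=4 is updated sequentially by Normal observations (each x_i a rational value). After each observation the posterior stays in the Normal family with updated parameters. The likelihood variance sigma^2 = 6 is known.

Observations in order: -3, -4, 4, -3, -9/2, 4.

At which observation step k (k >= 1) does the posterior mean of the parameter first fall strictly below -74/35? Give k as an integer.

obs 1: x=-3 → posterior Normal(-9/5, 12/5)
obs 2: x=-4 → posterior Normal(-17/7, 12/7)
obs 3: x=4 → posterior Normal(-1, 4/3)
obs 4: x=-3 → posterior Normal(-15/11, 12/11)
obs 5: x=-9/2 → posterior Normal(-24/13, 12/13)
obs 6: x=4 → posterior Normal(-16/15, 4/5)

k = 2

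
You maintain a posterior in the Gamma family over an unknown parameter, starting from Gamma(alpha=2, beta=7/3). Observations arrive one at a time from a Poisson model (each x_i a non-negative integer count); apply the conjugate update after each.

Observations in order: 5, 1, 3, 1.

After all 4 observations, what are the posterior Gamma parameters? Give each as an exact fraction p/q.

obs 1: x=5 → posterior Gamma(7, 10/3)
obs 2: x=1 → posterior Gamma(8, 13/3)
obs 3: x=3 → posterior Gamma(11, 16/3)
obs 4: x=1 → posterior Gamma(12, 19/3)

alpha=12, beta=19/3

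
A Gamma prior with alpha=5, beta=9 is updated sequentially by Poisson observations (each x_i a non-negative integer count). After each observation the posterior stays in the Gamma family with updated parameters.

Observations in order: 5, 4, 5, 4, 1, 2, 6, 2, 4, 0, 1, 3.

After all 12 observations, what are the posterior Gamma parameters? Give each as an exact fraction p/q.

alpha=42, beta=21

obs 1: x=5 → posterior Gamma(10, 10)
obs 2: x=4 → posterior Gamma(14, 11)
obs 3: x=5 → posterior Gamma(19, 12)
obs 4: x=4 → posterior Gamma(23, 13)
obs 5: x=1 → posterior Gamma(24, 14)
obs 6: x=2 → posterior Gamma(26, 15)
obs 7: x=6 → posterior Gamma(32, 16)
obs 8: x=2 → posterior Gamma(34, 17)
obs 9: x=4 → posterior Gamma(38, 18)
obs 10: x=0 → posterior Gamma(38, 19)
obs 11: x=1 → posterior Gamma(39, 20)
obs 12: x=3 → posterior Gamma(42, 21)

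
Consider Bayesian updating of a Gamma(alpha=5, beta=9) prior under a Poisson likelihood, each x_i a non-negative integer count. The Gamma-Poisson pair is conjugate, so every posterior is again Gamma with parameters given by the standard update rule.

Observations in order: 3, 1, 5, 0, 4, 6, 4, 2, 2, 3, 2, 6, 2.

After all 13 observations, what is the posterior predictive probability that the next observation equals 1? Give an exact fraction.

obs 1: x=3 → posterior Gamma(8, 10)
obs 2: x=1 → posterior Gamma(9, 11)
obs 3: x=5 → posterior Gamma(14, 12)
obs 4: x=0 → posterior Gamma(14, 13)
obs 5: x=4 → posterior Gamma(18, 14)
obs 6: x=6 → posterior Gamma(24, 15)
obs 7: x=4 → posterior Gamma(28, 16)
obs 8: x=2 → posterior Gamma(30, 17)
obs 9: x=2 → posterior Gamma(32, 18)
obs 10: x=3 → posterior Gamma(35, 19)
obs 11: x=2 → posterior Gamma(37, 20)
obs 12: x=6 → posterior Gamma(43, 21)
obs 13: x=2 → posterior Gamma(45, 22)

115407265487022184124086467879843227997941883026862880787005440/435993943892672664200353461405376235401663658494141675420261489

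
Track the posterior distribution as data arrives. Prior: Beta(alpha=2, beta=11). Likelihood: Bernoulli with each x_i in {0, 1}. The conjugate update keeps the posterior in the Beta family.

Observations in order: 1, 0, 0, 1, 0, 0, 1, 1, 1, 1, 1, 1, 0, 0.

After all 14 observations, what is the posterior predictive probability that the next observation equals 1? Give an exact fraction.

obs 1: x=1 → posterior Beta(3, 11)
obs 2: x=0 → posterior Beta(3, 12)
obs 3: x=0 → posterior Beta(3, 13)
obs 4: x=1 → posterior Beta(4, 13)
obs 5: x=0 → posterior Beta(4, 14)
obs 6: x=0 → posterior Beta(4, 15)
obs 7: x=1 → posterior Beta(5, 15)
obs 8: x=1 → posterior Beta(6, 15)
obs 9: x=1 → posterior Beta(7, 15)
obs 10: x=1 → posterior Beta(8, 15)
obs 11: x=1 → posterior Beta(9, 15)
obs 12: x=1 → posterior Beta(10, 15)
obs 13: x=0 → posterior Beta(10, 16)
obs 14: x=0 → posterior Beta(10, 17)

10/27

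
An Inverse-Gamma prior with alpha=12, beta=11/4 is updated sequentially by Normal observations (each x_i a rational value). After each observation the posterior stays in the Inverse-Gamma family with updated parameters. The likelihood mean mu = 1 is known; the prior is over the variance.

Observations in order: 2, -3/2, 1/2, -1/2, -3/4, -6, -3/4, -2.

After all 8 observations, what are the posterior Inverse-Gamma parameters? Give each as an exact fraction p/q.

alpha=16, beta=635/16

obs 1: x=2 → posterior Inverse-Gamma(25/2, 13/4)
obs 2: x=-3/2 → posterior Inverse-Gamma(13, 51/8)
obs 3: x=1/2 → posterior Inverse-Gamma(27/2, 13/2)
obs 4: x=-1/2 → posterior Inverse-Gamma(14, 61/8)
obs 5: x=-3/4 → posterior Inverse-Gamma(29/2, 293/32)
obs 6: x=-6 → posterior Inverse-Gamma(15, 1077/32)
obs 7: x=-3/4 → posterior Inverse-Gamma(31/2, 563/16)
obs 8: x=-2 → posterior Inverse-Gamma(16, 635/16)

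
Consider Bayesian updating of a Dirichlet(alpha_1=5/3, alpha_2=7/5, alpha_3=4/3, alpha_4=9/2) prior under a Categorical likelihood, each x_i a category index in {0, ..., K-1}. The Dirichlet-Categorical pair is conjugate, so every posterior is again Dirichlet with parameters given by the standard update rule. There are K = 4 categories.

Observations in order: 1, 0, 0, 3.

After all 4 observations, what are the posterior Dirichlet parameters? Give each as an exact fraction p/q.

obs 1: x=1 → posterior Dirichlet(5/3, 12/5, 4/3, 9/2)
obs 2: x=0 → posterior Dirichlet(8/3, 12/5, 4/3, 9/2)
obs 3: x=0 → posterior Dirichlet(11/3, 12/5, 4/3, 9/2)
obs 4: x=3 → posterior Dirichlet(11/3, 12/5, 4/3, 11/2)

alpha_1=11/3, alpha_2=12/5, alpha_3=4/3, alpha_4=11/2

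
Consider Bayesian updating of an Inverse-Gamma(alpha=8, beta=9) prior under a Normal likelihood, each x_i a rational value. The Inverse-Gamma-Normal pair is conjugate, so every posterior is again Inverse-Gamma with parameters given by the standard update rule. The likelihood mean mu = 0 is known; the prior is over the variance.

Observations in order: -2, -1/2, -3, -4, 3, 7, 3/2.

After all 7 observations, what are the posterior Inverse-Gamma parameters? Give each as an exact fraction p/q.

obs 1: x=-2 → posterior Inverse-Gamma(17/2, 11)
obs 2: x=-1/2 → posterior Inverse-Gamma(9, 89/8)
obs 3: x=-3 → posterior Inverse-Gamma(19/2, 125/8)
obs 4: x=-4 → posterior Inverse-Gamma(10, 189/8)
obs 5: x=3 → posterior Inverse-Gamma(21/2, 225/8)
obs 6: x=7 → posterior Inverse-Gamma(11, 421/8)
obs 7: x=3/2 → posterior Inverse-Gamma(23/2, 215/4)

alpha=23/2, beta=215/4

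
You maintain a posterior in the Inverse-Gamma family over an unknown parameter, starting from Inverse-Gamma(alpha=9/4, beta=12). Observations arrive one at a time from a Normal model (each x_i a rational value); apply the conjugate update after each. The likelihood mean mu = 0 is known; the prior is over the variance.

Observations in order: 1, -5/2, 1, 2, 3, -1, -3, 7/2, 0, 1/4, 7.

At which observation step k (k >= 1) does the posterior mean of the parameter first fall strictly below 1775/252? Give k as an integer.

obs 1: x=1 → posterior Inverse-Gamma(11/4, 25/2)
obs 2: x=-5/2 → posterior Inverse-Gamma(13/4, 125/8)
obs 3: x=1 → posterior Inverse-Gamma(15/4, 129/8)
obs 4: x=2 → posterior Inverse-Gamma(17/4, 145/8)
obs 5: x=3 → posterior Inverse-Gamma(19/4, 181/8)
obs 6: x=-1 → posterior Inverse-Gamma(21/4, 185/8)
obs 7: x=-3 → posterior Inverse-Gamma(23/4, 221/8)
obs 8: x=7/2 → posterior Inverse-Gamma(25/4, 135/4)
obs 9: x=0 → posterior Inverse-Gamma(27/4, 135/4)
obs 10: x=1/4 → posterior Inverse-Gamma(29/4, 1081/32)
obs 11: x=7 → posterior Inverse-Gamma(31/4, 1865/32)

k = 2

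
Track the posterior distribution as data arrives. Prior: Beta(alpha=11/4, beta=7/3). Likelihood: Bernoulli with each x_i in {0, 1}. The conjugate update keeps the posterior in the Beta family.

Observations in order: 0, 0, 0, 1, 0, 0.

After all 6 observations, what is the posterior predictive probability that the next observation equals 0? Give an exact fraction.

obs 1: x=0 → posterior Beta(11/4, 10/3)
obs 2: x=0 → posterior Beta(11/4, 13/3)
obs 3: x=0 → posterior Beta(11/4, 16/3)
obs 4: x=1 → posterior Beta(15/4, 16/3)
obs 5: x=0 → posterior Beta(15/4, 19/3)
obs 6: x=0 → posterior Beta(15/4, 22/3)

88/133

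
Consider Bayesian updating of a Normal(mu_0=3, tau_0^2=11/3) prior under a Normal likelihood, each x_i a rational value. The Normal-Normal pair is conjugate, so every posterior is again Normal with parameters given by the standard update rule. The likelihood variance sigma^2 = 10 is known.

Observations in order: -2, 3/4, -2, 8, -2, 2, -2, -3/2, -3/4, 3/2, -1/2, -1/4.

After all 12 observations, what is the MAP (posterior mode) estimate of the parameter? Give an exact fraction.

415/648

obs 1: x=-2 → posterior Normal(68/41, 110/41)
obs 2: x=3/4 → posterior Normal(305/208, 55/26)
obs 3: x=-2 → posterior Normal(31/36, 110/63)
obs 4: x=8 → posterior Normal(569/296, 55/37)
obs 5: x=-2 → posterior Normal(481/340, 22/17)
obs 6: x=2 → posterior Normal(569/384, 55/48)
obs 7: x=-2 → posterior Normal(481/428, 110/107)
obs 8: x=-3/2 → posterior Normal(415/472, 55/59)
obs 9: x=-3/4 → posterior Normal(191/258, 110/129)
obs 10: x=3/2 → posterior Normal(4/5, 11/14)
obs 11: x=-1/2 → posterior Normal(213/302, 110/151)
obs 12: x=-1/4 → posterior Normal(415/648, 55/81)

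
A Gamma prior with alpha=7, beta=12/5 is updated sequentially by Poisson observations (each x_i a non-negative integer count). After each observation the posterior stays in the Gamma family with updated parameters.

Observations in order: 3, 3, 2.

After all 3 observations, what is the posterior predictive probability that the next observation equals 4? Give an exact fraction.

1412530762819617362163684375/9903520314283042199192993792

obs 1: x=3 → posterior Gamma(10, 17/5)
obs 2: x=3 → posterior Gamma(13, 22/5)
obs 3: x=2 → posterior Gamma(15, 27/5)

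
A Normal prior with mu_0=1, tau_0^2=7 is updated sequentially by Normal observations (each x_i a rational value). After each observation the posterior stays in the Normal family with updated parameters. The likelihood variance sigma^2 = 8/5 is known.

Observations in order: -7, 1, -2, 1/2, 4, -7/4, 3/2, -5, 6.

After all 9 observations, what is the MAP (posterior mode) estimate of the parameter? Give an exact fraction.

-353/1292

obs 1: x=-7 → posterior Normal(-237/43, 56/43)
obs 2: x=1 → posterior Normal(-101/39, 28/39)
obs 3: x=-2 → posterior Normal(-272/113, 56/113)
obs 4: x=1/2 → posterior Normal(-509/296, 14/37)
obs 5: x=4 → posterior Normal(-229/366, 56/183)
obs 6: x=-7/4 → posterior Normal(-703/872, 28/109)
obs 7: x=3/2 → posterior Normal(-493/1012, 56/253)
obs 8: x=-5 → posterior Normal(-1193/1152, 7/36)
obs 9: x=6 → posterior Normal(-353/1292, 56/323)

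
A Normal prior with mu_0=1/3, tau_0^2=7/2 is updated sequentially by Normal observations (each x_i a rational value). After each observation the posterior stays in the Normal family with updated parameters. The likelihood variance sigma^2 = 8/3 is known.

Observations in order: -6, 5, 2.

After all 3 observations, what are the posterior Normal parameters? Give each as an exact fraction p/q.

obs 1: x=-6 → posterior Normal(-362/111, 56/37)
obs 2: x=5 → posterior Normal(-47/174, 28/29)
obs 3: x=2 → posterior Normal(1/3, 56/79)

mu_0=1/3, tau_0^2=56/79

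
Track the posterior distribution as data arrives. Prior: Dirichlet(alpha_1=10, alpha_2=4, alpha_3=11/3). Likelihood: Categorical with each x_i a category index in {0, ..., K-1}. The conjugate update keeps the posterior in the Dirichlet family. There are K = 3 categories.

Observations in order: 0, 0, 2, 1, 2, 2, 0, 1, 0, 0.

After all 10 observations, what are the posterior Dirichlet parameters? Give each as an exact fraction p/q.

alpha_1=15, alpha_2=6, alpha_3=20/3

obs 1: x=0 → posterior Dirichlet(11, 4, 11/3)
obs 2: x=0 → posterior Dirichlet(12, 4, 11/3)
obs 3: x=2 → posterior Dirichlet(12, 4, 14/3)
obs 4: x=1 → posterior Dirichlet(12, 5, 14/3)
obs 5: x=2 → posterior Dirichlet(12, 5, 17/3)
obs 6: x=2 → posterior Dirichlet(12, 5, 20/3)
obs 7: x=0 → posterior Dirichlet(13, 5, 20/3)
obs 8: x=1 → posterior Dirichlet(13, 6, 20/3)
obs 9: x=0 → posterior Dirichlet(14, 6, 20/3)
obs 10: x=0 → posterior Dirichlet(15, 6, 20/3)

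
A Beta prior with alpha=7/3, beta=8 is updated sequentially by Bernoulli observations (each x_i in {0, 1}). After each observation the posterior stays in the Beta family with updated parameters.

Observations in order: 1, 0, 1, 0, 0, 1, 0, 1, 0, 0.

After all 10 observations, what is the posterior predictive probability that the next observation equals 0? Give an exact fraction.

obs 1: x=1 → posterior Beta(10/3, 8)
obs 2: x=0 → posterior Beta(10/3, 9)
obs 3: x=1 → posterior Beta(13/3, 9)
obs 4: x=0 → posterior Beta(13/3, 10)
obs 5: x=0 → posterior Beta(13/3, 11)
obs 6: x=1 → posterior Beta(16/3, 11)
obs 7: x=0 → posterior Beta(16/3, 12)
obs 8: x=1 → posterior Beta(19/3, 12)
obs 9: x=0 → posterior Beta(19/3, 13)
obs 10: x=0 → posterior Beta(19/3, 14)

42/61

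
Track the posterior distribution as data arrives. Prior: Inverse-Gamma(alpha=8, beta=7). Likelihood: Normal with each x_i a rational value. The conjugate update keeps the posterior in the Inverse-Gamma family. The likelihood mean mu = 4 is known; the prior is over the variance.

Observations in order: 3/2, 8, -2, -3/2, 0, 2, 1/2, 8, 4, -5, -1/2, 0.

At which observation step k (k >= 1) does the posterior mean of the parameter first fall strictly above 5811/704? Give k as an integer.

k = 10

obs 1: x=3/2 → posterior Inverse-Gamma(17/2, 81/8)
obs 2: x=8 → posterior Inverse-Gamma(9, 145/8)
obs 3: x=-2 → posterior Inverse-Gamma(19/2, 289/8)
obs 4: x=-3/2 → posterior Inverse-Gamma(10, 205/4)
obs 5: x=0 → posterior Inverse-Gamma(21/2, 237/4)
obs 6: x=2 → posterior Inverse-Gamma(11, 245/4)
obs 7: x=1/2 → posterior Inverse-Gamma(23/2, 539/8)
obs 8: x=8 → posterior Inverse-Gamma(12, 603/8)
obs 9: x=4 → posterior Inverse-Gamma(25/2, 603/8)
obs 10: x=-5 → posterior Inverse-Gamma(13, 927/8)
obs 11: x=-1/2 → posterior Inverse-Gamma(27/2, 126)
obs 12: x=0 → posterior Inverse-Gamma(14, 134)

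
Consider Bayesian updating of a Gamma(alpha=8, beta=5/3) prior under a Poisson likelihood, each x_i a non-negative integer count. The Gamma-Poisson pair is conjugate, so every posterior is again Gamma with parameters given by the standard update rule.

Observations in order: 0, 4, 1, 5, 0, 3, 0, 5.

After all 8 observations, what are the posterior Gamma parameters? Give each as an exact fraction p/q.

obs 1: x=0 → posterior Gamma(8, 8/3)
obs 2: x=4 → posterior Gamma(12, 11/3)
obs 3: x=1 → posterior Gamma(13, 14/3)
obs 4: x=5 → posterior Gamma(18, 17/3)
obs 5: x=0 → posterior Gamma(18, 20/3)
obs 6: x=3 → posterior Gamma(21, 23/3)
obs 7: x=0 → posterior Gamma(21, 26/3)
obs 8: x=5 → posterior Gamma(26, 29/3)

alpha=26, beta=29/3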